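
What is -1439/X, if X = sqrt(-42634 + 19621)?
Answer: 1439*I*sqrt(2557)/7671 ≈ 9.4858*I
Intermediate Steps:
X = 3*I*sqrt(2557) (X = sqrt(-23013) = 3*I*sqrt(2557) ≈ 151.7*I)
-1439/X = -1439*(-I*sqrt(2557)/7671) = -(-1439)*I*sqrt(2557)/7671 = 1439*I*sqrt(2557)/7671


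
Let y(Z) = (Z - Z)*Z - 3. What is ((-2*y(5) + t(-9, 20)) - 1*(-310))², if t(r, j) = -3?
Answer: 97969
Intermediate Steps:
y(Z) = -3 (y(Z) = 0*Z - 3 = 0 - 3 = -3)
((-2*y(5) + t(-9, 20)) - 1*(-310))² = ((-2*(-3) - 3) - 1*(-310))² = ((6 - 3) + 310)² = (3 + 310)² = 313² = 97969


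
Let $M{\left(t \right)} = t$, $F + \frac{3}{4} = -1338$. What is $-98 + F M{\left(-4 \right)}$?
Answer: $5257$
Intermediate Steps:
$F = - \frac{5355}{4}$ ($F = - \frac{3}{4} - 1338 = - \frac{5355}{4} \approx -1338.8$)
$-98 + F M{\left(-4 \right)} = -98 - -5355 = -98 + 5355 = 5257$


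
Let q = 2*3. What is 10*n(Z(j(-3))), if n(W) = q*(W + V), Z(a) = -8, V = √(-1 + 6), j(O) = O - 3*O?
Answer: -480 + 60*√5 ≈ -345.84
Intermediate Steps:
j(O) = -2*O
q = 6
V = √5 ≈ 2.2361
n(W) = 6*W + 6*√5 (n(W) = 6*(W + √5) = 6*W + 6*√5)
10*n(Z(j(-3))) = 10*(6*(-8) + 6*√5) = 10*(-48 + 6*√5) = -480 + 60*√5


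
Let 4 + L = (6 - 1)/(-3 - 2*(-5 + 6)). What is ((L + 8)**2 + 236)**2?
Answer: 60025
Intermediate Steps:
L = -5 (L = -4 + (6 - 1)/(-3 - 2*(-5 + 6)) = -4 + 5/(-3 - 2*1) = -4 + 5/(-3 - 2) = -4 + 5/(-5) = -4 + 5*(-1/5) = -4 - 1 = -5)
((L + 8)**2 + 236)**2 = ((-5 + 8)**2 + 236)**2 = (3**2 + 236)**2 = (9 + 236)**2 = 245**2 = 60025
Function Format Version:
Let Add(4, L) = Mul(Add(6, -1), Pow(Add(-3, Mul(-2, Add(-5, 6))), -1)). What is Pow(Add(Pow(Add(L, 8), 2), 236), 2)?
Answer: 60025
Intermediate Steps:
L = -5 (L = Add(-4, Mul(Add(6, -1), Pow(Add(-3, Mul(-2, Add(-5, 6))), -1))) = Add(-4, Mul(5, Pow(Add(-3, Mul(-2, 1)), -1))) = Add(-4, Mul(5, Pow(Add(-3, -2), -1))) = Add(-4, Mul(5, Pow(-5, -1))) = Add(-4, Mul(5, Rational(-1, 5))) = Add(-4, -1) = -5)
Pow(Add(Pow(Add(L, 8), 2), 236), 2) = Pow(Add(Pow(Add(-5, 8), 2), 236), 2) = Pow(Add(Pow(3, 2), 236), 2) = Pow(Add(9, 236), 2) = Pow(245, 2) = 60025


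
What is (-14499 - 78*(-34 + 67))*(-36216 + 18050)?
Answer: 310148118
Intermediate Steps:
(-14499 - 78*(-34 + 67))*(-36216 + 18050) = (-14499 - 78*33)*(-18166) = (-14499 - 2574)*(-18166) = -17073*(-18166) = 310148118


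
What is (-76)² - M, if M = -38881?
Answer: 44657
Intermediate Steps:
(-76)² - M = (-76)² - 1*(-38881) = 5776 + 38881 = 44657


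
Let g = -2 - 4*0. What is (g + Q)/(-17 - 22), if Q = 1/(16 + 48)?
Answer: 127/2496 ≈ 0.050881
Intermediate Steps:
g = -2 (g = -2 + 0 = -2)
Q = 1/64 ≈ 0.015625
(g + Q)/(-17 - 22) = (-2 + 1/64)/(-17 - 22) = -127/64/(-39) = -127/64*(-1/39) = 127/2496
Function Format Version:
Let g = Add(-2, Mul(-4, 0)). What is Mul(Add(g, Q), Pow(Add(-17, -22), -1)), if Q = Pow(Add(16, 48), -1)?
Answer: Rational(127, 2496) ≈ 0.050881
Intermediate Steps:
g = -2 (g = Add(-2, 0) = -2)
Q = Rational(1, 64) (Q = Pow(64, -1) = Rational(1, 64) ≈ 0.015625)
Mul(Add(g, Q), Pow(Add(-17, -22), -1)) = Mul(Add(-2, Rational(1, 64)), Pow(Add(-17, -22), -1)) = Mul(Rational(-127, 64), Pow(-39, -1)) = Mul(Rational(-127, 64), Rational(-1, 39)) = Rational(127, 2496)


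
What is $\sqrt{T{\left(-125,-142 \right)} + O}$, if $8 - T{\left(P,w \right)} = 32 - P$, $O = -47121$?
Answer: $i \sqrt{47270} \approx 217.42 i$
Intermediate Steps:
$T{\left(P,w \right)} = -24 + P$ ($T{\left(P,w \right)} = 8 - \left(32 - P\right) = 8 + \left(-32 + P\right) = -24 + P$)
$\sqrt{T{\left(-125,-142 \right)} + O} = \sqrt{\left(-24 - 125\right) - 47121} = \sqrt{-149 - 47121} = \sqrt{-47270} = i \sqrt{47270}$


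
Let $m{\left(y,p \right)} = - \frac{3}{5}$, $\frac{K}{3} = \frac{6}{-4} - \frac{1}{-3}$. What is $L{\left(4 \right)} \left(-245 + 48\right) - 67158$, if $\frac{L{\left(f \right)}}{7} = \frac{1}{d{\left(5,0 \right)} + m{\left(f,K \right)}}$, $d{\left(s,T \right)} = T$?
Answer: $- \frac{194579}{3} \approx -64860.0$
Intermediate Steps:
$K = - \frac{7}{2}$ ($K = 3 \left(\frac{6}{-4} - \frac{1}{-3}\right) = 3 \left(6 \left(- \frac{1}{4}\right) - - \frac{1}{3}\right) = 3 \left(- \frac{3}{2} + \frac{1}{3}\right) = 3 \left(- \frac{7}{6}\right) = - \frac{7}{2} \approx -3.5$)
$m{\left(y,p \right)} = - \frac{3}{5}$ ($m{\left(y,p \right)} = \left(-3\right) \frac{1}{5} = - \frac{3}{5}$)
$L{\left(f \right)} = - \frac{35}{3}$ ($L{\left(f \right)} = \frac{7}{0 - \frac{3}{5}} = \frac{7}{- \frac{3}{5}} = 7 \left(- \frac{5}{3}\right) = - \frac{35}{3}$)
$L{\left(4 \right)} \left(-245 + 48\right) - 67158 = - \frac{35 \left(-245 + 48\right)}{3} - 67158 = \left(- \frac{35}{3}\right) \left(-197\right) - 67158 = \frac{6895}{3} - 67158 = - \frac{194579}{3}$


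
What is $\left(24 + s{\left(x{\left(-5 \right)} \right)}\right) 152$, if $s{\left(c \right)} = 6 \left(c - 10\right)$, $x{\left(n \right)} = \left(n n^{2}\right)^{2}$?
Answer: $14244528$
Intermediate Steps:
$x{\left(n \right)} = n^{6}$ ($x{\left(n \right)} = \left(n^{3}\right)^{2} = n^{6}$)
$s{\left(c \right)} = -60 + 6 c$ ($s{\left(c \right)} = 6 \left(-10 + c\right) = -60 + 6 c$)
$\left(24 + s{\left(x{\left(-5 \right)} \right)}\right) 152 = \left(24 - \left(60 - 6 \left(-5\right)^{6}\right)\right) 152 = \left(24 + \left(-60 + 6 \cdot 15625\right)\right) 152 = \left(24 + \left(-60 + 93750\right)\right) 152 = \left(24 + 93690\right) 152 = 93714 \cdot 152 = 14244528$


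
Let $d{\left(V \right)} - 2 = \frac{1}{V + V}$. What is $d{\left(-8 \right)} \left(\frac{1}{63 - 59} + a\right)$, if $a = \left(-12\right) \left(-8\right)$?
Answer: $\frac{11935}{64} \approx 186.48$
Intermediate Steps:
$a = 96$
$d{\left(V \right)} = 2 + \frac{1}{2 V}$ ($d{\left(V \right)} = 2 + \frac{1}{V + V} = 2 + \frac{1}{2 V}$)
$d{\left(-8 \right)} \left(\frac{1}{63 - 59} + a\right) = \left(2 + \frac{1}{2 \left(-8\right)}\right) \left(\frac{1}{63 - 59} + 96\right) = \left(2 + \frac{1}{2} \left(- \frac{1}{8}\right)\right) \left(\frac{1}{4} + 96\right) = \left(2 - \frac{1}{16}\right) \left(\frac{1}{4} + 96\right) = \frac{31}{16} \cdot \frac{385}{4} = \frac{11935}{64}$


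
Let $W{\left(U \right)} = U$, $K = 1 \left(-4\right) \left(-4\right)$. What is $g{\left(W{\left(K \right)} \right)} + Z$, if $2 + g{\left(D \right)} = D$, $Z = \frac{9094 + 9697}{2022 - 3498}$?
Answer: $\frac{1873}{1476} \approx 1.269$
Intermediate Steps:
$K = 16$ ($K = \left(-4\right) \left(-4\right) = 16$)
$Z = - \frac{18791}{1476}$ ($Z = \frac{18791}{-1476} = 18791 \left(- \frac{1}{1476}\right) = - \frac{18791}{1476} \approx -12.731$)
$g{\left(D \right)} = -2 + D$
$g{\left(W{\left(K \right)} \right)} + Z = \left(-2 + 16\right) - \frac{18791}{1476} = 14 - \frac{18791}{1476} = \frac{1873}{1476}$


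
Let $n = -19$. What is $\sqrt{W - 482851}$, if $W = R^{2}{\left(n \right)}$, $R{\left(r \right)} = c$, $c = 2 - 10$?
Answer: $3 i \sqrt{53643} \approx 694.83 i$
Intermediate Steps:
$c = -8$
$R{\left(r \right)} = -8$
$W = 64$ ($W = \left(-8\right)^{2} = 64$)
$\sqrt{W - 482851} = \sqrt{64 - 482851} = \sqrt{-482787} = 3 i \sqrt{53643}$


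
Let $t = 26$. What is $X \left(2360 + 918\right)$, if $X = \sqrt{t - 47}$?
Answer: $3278 i \sqrt{21} \approx 15022.0 i$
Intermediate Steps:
$X = i \sqrt{21}$ ($X = \sqrt{26 - 47} = \sqrt{-21} = i \sqrt{21} \approx 4.5826 i$)
$X \left(2360 + 918\right) = i \sqrt{21} \left(2360 + 918\right) = i \sqrt{21} \cdot 3278 = 3278 i \sqrt{21}$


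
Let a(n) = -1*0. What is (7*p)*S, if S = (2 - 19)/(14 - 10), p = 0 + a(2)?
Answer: 0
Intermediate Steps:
a(n) = 0
p = 0 (p = 0 + 0 = 0)
S = -17/4 ≈ -4.2500
(7*p)*S = (7*0)*(-17/4) = 0*(-17/4) = 0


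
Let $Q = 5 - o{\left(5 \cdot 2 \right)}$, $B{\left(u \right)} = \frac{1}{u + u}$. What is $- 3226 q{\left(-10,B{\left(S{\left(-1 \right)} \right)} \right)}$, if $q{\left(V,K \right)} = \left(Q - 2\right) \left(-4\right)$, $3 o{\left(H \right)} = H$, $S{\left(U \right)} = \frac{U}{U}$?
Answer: $- \frac{12904}{3} \approx -4301.3$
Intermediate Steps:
$S{\left(U \right)} = 1$
$o{\left(H \right)} = \frac{H}{3}$
$B{\left(u \right)} = \frac{1}{2 u}$
$Q = \frac{5}{3}$ ($Q = 5 - \frac{5 \cdot 2}{3} = 5 - \frac{1}{3} \cdot 10 = 5 - \frac{10}{3} = \frac{5}{3} \approx 1.6667$)
$q{\left(V,K \right)} = \frac{4}{3}$ ($q{\left(V,K \right)} = \left(\frac{5}{3} - 2\right) \left(-4\right) = \left(- \frac{1}{3}\right) \left(-4\right) = \frac{4}{3}$)
$- 3226 q{\left(-10,B{\left(S{\left(-1 \right)} \right)} \right)} = \left(-3226\right) \frac{4}{3} = - \frac{12904}{3}$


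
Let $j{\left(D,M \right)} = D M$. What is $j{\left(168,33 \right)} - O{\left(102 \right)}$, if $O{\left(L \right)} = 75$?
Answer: $5469$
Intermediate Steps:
$j{\left(168,33 \right)} - O{\left(102 \right)} = 168 \cdot 33 - 75 = 5544 - 75 = 5469$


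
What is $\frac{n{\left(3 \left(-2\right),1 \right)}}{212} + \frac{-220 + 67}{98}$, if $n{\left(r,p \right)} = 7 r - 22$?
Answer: $- \frac{9677}{5194} \approx -1.8631$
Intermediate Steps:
$n{\left(r,p \right)} = -22 + 7 r$
$\frac{n{\left(3 \left(-2\right),1 \right)}}{212} + \frac{-220 + 67}{98} = \frac{-22 + 7 \cdot 3 \left(-2\right)}{212} + \frac{-220 + 67}{98} = \left(-22 + 7 \left(-6\right)\right) \frac{1}{212} - \frac{153}{98} = \left(-22 - 42\right) \frac{1}{212} - \frac{153}{98} = \left(-64\right) \frac{1}{212} - \frac{153}{98} = - \frac{16}{53} - \frac{153}{98} = - \frac{9677}{5194}$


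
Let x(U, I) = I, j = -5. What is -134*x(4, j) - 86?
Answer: 584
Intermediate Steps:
-134*x(4, j) - 86 = -134*(-5) - 86 = 670 - 86 = 584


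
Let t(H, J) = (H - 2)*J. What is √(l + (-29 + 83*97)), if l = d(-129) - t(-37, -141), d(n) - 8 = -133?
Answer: √2398 ≈ 48.969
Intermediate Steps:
t(H, J) = J*(-2 + H) (t(H, J) = (-2 + H)*J = J*(-2 + H))
d(n) = -125 (d(n) = 8 - 133 = -125)
l = -5624 (l = -125 - (-141)*(-2 - 37) = -125 - (-141)*(-39) = -125 - 1*5499 = -125 - 5499 = -5624)
√(l + (-29 + 83*97)) = √(-5624 + (-29 + 83*97)) = √(-5624 + (-29 + 8051)) = √(-5624 + 8022) = √2398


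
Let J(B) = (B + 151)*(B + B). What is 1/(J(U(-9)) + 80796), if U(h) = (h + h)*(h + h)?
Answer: 1/388596 ≈ 2.5734e-6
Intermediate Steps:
U(h) = 4*h² (U(h) = (2*h)*(2*h) = 4*h²)
J(B) = 2*B*(151 + B) (J(B) = (151 + B)*(2*B) = 2*B*(151 + B))
1/(J(U(-9)) + 80796) = 1/(2*(4*(-9)²)*(151 + 4*(-9)²) + 80796) = 1/(2*(4*81)*(151 + 4*81) + 80796) = 1/(2*324*(151 + 324) + 80796) = 1/(2*324*475 + 80796) = 1/(307800 + 80796) = 1/388596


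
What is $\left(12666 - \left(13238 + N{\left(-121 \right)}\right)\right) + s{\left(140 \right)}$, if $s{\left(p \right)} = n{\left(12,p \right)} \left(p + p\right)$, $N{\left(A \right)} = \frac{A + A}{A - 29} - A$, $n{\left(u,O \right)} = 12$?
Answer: $\frac{199904}{75} \approx 2665.4$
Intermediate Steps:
$N{\left(A \right)} = - A + \frac{2 A}{-29 + A}$ ($N{\left(A \right)} = \frac{2 A}{-29 + A} - A = - A + \frac{2 A}{-29 + A}$)
$s{\left(p \right)} = 24 p$ ($s{\left(p \right)} = 12 \left(p + p\right) = 12 \cdot 2 p = 24 p$)
$\left(12666 - \left(13238 + N{\left(-121 \right)}\right)\right) + s{\left(140 \right)} = \left(12666 - \left(13238 - \frac{121 \left(31 - -121\right)}{-29 - 121}\right)\right) + 24 \cdot 140 = \left(12666 - \left(13238 - \frac{121 \left(31 + 121\right)}{-150}\right)\right) + 3360 = \left(12666 - \left(13238 - \left(- \frac{121}{150}\right) 152\right)\right) + 3360 = \left(12666 - \frac{1002046}{75}\right) + 3360 = - \frac{52096}{75} + 3360 = \frac{199904}{75}$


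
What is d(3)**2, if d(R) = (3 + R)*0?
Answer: 0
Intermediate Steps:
d(R) = 0
d(3)**2 = 0**2 = 0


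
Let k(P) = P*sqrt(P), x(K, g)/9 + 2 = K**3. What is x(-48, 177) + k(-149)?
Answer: -995346 - 149*I*sqrt(149) ≈ -9.9535e+5 - 1818.8*I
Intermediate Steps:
x(K, g) = -18 + 9*K**3
k(P) = P**(3/2)
x(-48, 177) + k(-149) = (-18 + 9*(-48)**3) + (-149)**(3/2) = (-18 + 9*(-110592)) - 149*I*sqrt(149) = (-18 - 995328) - 149*I*sqrt(149) = -995346 - 149*I*sqrt(149)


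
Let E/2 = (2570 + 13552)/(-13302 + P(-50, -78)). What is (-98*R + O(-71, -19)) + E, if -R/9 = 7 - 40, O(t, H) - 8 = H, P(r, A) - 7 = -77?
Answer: -97346192/3343 ≈ -29119.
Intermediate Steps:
P(r, A) = -70 (P(r, A) = 7 - 77 = -70)
O(t, H) = 8 + H
R = 297 (R = -9*(7 - 40) = -9*(-33) = 297)
E = -8061/3343 (E = 2*((2570 + 13552)/(-13302 - 70)) = 2*(16122/(-13372)) = 2*(16122*(-1/13372)) = 2*(-8061/6686) = -8061/3343 ≈ -2.4113)
(-98*R + O(-71, -19)) + E = (-98*297 + (8 - 19)) - 8061/3343 = (-29106 - 11) - 8061/3343 = -29117 - 8061/3343 = -97346192/3343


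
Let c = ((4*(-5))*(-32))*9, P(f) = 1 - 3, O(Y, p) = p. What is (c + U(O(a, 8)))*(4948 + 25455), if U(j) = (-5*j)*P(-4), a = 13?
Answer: 177553520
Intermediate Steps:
P(f) = -2
c = 5760 (c = -20*(-32)*9 = 640*9 = 5760)
U(j) = 10*j (U(j) = -5*j*(-2) = 10*j)
(c + U(O(a, 8)))*(4948 + 25455) = (5760 + 10*8)*(4948 + 25455) = (5760 + 80)*30403 = 5840*30403 = 177553520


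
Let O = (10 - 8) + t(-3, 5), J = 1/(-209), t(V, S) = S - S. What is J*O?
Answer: -2/209 ≈ -0.0095694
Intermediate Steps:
t(V, S) = 0
J = -1/209 ≈ -0.0047847
O = 2 (O = (10 - 8) + 0 = 2 + 0 = 2)
J*O = -1/209*2 = -2/209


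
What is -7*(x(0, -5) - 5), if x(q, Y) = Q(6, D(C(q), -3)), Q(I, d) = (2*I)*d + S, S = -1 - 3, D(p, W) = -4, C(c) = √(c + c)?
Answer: 399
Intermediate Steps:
C(c) = √2*√c (C(c) = √(2*c) = √2*√c)
S = -4
Q(I, d) = -4 + 2*I*d (Q(I, d) = (2*I)*d - 4 = 2*I*d - 4 = -4 + 2*I*d)
x(q, Y) = -52 (x(q, Y) = -4 + 2*6*(-4) = -4 - 48 = -52)
-7*(x(0, -5) - 5) = -7*(-52 - 5) = -7*(-57) = 399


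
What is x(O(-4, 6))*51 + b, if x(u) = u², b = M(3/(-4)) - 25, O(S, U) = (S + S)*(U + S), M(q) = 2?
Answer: 13033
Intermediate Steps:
O(S, U) = 2*S*(S + U) (O(S, U) = (2*S)*(S + U) = 2*S*(S + U))
b = -23 (b = 2 - 25 = -23)
x(O(-4, 6))*51 + b = (2*(-4)*(-4 + 6))²*51 - 23 = (2*(-4)*2)²*51 - 23 = (-16)²*51 - 23 = 256*51 - 23 = 13056 - 23 = 13033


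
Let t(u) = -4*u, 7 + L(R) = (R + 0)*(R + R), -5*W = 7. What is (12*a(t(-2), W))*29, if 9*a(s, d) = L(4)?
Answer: 2900/3 ≈ 966.67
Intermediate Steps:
W = -7/5 (W = -1/5*7 = -7/5 ≈ -1.4000)
L(R) = -7 + 2*R**2 (L(R) = -7 + (R + 0)*(R + R) = -7 + R*(2*R) = -7 + 2*R**2)
a(s, d) = 25/9 (a(s, d) = (-7 + 2*4**2)/9 = (-7 + 2*16)/9 = (-7 + 32)/9 = (1/9)*25 = 25/9)
(12*a(t(-2), W))*29 = (12*(25/9))*29 = (100/3)*29 = 2900/3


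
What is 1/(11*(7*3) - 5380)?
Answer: -1/5149 ≈ -0.00019421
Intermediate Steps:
1/(11*(7*3) - 5380) = 1/(11*21 - 5380) = 1/(231 - 5380) = 1/(-5149) = -1/5149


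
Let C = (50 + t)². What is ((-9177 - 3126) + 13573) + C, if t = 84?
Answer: 19226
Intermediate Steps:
C = 17956 (C = (50 + 84)² = 134² = 17956)
((-9177 - 3126) + 13573) + C = ((-9177 - 3126) + 13573) + 17956 = (-12303 + 13573) + 17956 = 1270 + 17956 = 19226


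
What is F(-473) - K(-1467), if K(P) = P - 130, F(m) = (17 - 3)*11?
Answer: 1751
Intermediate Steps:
F(m) = 154 (F(m) = 14*11 = 154)
K(P) = -130 + P
F(-473) - K(-1467) = 154 - (-130 - 1467) = 154 - 1*(-1597) = 154 + 1597 = 1751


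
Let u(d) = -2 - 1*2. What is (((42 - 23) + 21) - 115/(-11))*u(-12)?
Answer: -2220/11 ≈ -201.82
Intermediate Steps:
u(d) = -4 (u(d) = -2 - 2 = -4)
(((42 - 23) + 21) - 115/(-11))*u(-12) = (((42 - 23) + 21) - 115/(-11))*(-4) = ((19 + 21) - 115*(-1/11))*(-4) = (40 + 115/11)*(-4) = (555/11)*(-4) = -2220/11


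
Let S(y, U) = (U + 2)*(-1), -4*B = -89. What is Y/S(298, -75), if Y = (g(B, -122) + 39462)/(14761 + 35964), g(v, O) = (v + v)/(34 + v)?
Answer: 8879128/833158125 ≈ 0.010657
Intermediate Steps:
B = 89/4 (B = -¼*(-89) = 89/4 ≈ 22.250)
g(v, O) = 2*v/(34 + v) (g(v, O) = (2*v)/(34 + v) = 2*v/(34 + v))
S(y, U) = -2 - U (S(y, U) = (2 + U)*(-1) = -2 - U)
Y = 8879128/11413125 (Y = (2*(89/4)/(34 + 89/4) + 39462)/(14761 + 35964) = (2*(89/4)/(225/4) + 39462)/50725 = (2*(89/4)*(4/225) + 39462)*(1/50725) = (178/225 + 39462)*(1/50725) = (8879128/225)*(1/50725) = 8879128/11413125 ≈ 0.77798)
Y/S(298, -75) = 8879128/(11413125*(-2 - 1*(-75))) = 8879128/(11413125*(-2 + 75)) = (8879128/11413125)/73 = (8879128/11413125)*(1/73) = 8879128/833158125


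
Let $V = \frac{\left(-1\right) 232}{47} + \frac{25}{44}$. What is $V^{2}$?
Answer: $\frac{81595089}{4276624} \approx 19.079$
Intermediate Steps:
$V = - \frac{9033}{2068}$ ($V = \left(-232\right) \frac{1}{47} + 25 \cdot \frac{1}{44} = - \frac{232}{47} + \frac{25}{44} = - \frac{9033}{2068} \approx -4.368$)
$V^{2} = \left(- \frac{9033}{2068}\right)^{2} = \frac{81595089}{4276624}$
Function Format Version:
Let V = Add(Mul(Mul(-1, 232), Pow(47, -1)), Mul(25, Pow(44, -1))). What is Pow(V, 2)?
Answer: Rational(81595089, 4276624) ≈ 19.079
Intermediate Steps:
V = Rational(-9033, 2068) (V = Add(Mul(-232, Rational(1, 47)), Mul(25, Rational(1, 44))) = Add(Rational(-232, 47), Rational(25, 44)) = Rational(-9033, 2068) ≈ -4.3680)
Pow(V, 2) = Pow(Rational(-9033, 2068), 2) = Rational(81595089, 4276624)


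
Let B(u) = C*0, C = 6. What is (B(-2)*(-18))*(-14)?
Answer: 0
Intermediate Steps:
B(u) = 0 (B(u) = 6*0 = 0)
(B(-2)*(-18))*(-14) = (0*(-18))*(-14) = 0*(-14) = 0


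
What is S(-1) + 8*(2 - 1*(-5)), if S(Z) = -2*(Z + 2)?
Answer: 54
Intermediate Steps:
S(Z) = -4 - 2*Z (S(Z) = -2*(2 + Z) = -4 - 2*Z)
S(-1) + 8*(2 - 1*(-5)) = (-4 - 2*(-1)) + 8*(2 - 1*(-5)) = (-4 + 2) + 8*(2 + 5) = -2 + 8*7 = -2 + 56 = 54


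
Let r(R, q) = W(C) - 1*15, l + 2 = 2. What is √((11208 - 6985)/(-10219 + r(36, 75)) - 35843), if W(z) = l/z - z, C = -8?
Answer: I*√3748184261466/10226 ≈ 189.32*I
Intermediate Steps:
l = 0 (l = -2 + 2 = 0)
W(z) = -z (W(z) = 0/z - z = 0 - z = -z)
r(R, q) = -7 (r(R, q) = -1*(-8) - 1*15 = 8 - 15 = -7)
√((11208 - 6985)/(-10219 + r(36, 75)) - 35843) = √((11208 - 6985)/(-10219 - 7) - 35843) = √(4223/(-10226) - 35843) = √(4223*(-1/10226) - 35843) = √(-4223/10226 - 35843) = √(-366534741/10226) = I*√3748184261466/10226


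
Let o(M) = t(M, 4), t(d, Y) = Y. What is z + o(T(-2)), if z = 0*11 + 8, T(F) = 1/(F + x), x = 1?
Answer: 12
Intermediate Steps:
T(F) = 1/(1 + F) (T(F) = 1/(F + 1) = 1/(1 + F))
o(M) = 4
z = 8 (z = 0 + 8 = 8)
z + o(T(-2)) = 8 + 4 = 12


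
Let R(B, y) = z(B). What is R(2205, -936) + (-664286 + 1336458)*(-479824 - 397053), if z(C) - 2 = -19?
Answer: -589412166861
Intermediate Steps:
z(C) = -17 (z(C) = 2 - 19 = -17)
R(B, y) = -17
R(2205, -936) + (-664286 + 1336458)*(-479824 - 397053) = -17 + (-664286 + 1336458)*(-479824 - 397053) = -17 + 672172*(-876877) = -17 - 589412166844 = -589412166861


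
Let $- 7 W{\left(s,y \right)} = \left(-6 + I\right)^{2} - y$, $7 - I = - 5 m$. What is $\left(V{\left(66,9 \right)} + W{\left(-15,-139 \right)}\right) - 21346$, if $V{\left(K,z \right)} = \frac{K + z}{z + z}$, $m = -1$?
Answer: $- \frac{897287}{42} \approx -21364.0$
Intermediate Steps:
$V{\left(K,z \right)} = \frac{K + z}{2 z}$
$I = 2$ ($I = 7 - \left(-5\right) \left(-1\right) = 7 - 5 = 2$)
$W{\left(s,y \right)} = - \frac{16}{7} + \frac{y}{7}$ ($W{\left(s,y \right)} = - \frac{\left(-6 + 2\right)^{2} - y}{7} = - \frac{\left(-4\right)^{2} - y}{7} = - \frac{16 - y}{7} = - \frac{16}{7} + \frac{y}{7}$)
$\left(V{\left(66,9 \right)} + W{\left(-15,-139 \right)}\right) - 21346 = \left(\frac{66 + 9}{2 \cdot 9} + \left(- \frac{16}{7} + \frac{1}{7} \left(-139\right)\right)\right) - 21346 = \left(\frac{1}{2} \cdot \frac{1}{9} \cdot 75 - \frac{155}{7}\right) - 21346 = \left(\frac{25}{6} - \frac{155}{7}\right) - 21346 = - \frac{755}{42} - 21346 = - \frac{897287}{42}$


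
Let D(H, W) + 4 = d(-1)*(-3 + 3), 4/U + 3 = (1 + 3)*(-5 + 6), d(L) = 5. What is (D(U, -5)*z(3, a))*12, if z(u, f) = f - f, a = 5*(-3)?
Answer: 0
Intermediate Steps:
U = 4 (U = 4/(-3 + (1 + 3)*(-5 + 6)) = 4/(-3 + 4*1) = 4/(-3 + 4) = 4/1 = 4*1 = 4)
a = -15
z(u, f) = 0
D(H, W) = -4 (D(H, W) = -4 + 5*(-3 + 3) = -4 + 5*0 = -4 + 0 = -4)
(D(U, -5)*z(3, a))*12 = -4*0*12 = 0*12 = 0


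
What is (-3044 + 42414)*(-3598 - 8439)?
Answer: -473896690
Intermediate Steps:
(-3044 + 42414)*(-3598 - 8439) = 39370*(-12037) = -473896690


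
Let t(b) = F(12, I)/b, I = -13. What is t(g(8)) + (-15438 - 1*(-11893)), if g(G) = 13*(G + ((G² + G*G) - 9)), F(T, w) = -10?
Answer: -5852805/1651 ≈ -3545.0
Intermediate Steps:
g(G) = -117 + 13*G + 26*G² (g(G) = 13*(G + ((G² + G²) - 9)) = 13*(G + (2*G² - 9)) = 13*(G + (-9 + 2*G²)) = 13*(-9 + G + 2*G²) = -117 + 13*G + 26*G²)
t(b) = -10/b
t(g(8)) + (-15438 - 1*(-11893)) = -10/(-117 + 13*8 + 26*8²) + (-15438 - 1*(-11893)) = -10/(-117 + 104 + 26*64) + (-15438 + 11893) = -10/(-117 + 104 + 1664) - 3545 = -10/1651 - 3545 = -5852805/1651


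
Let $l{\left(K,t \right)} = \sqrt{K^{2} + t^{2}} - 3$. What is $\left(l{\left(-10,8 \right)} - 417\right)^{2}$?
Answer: $176564 - 1680 \sqrt{41} \approx 1.6581 \cdot 10^{5}$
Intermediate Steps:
$l{\left(K,t \right)} = -3 + \sqrt{K^{2} + t^{2}}$
$\left(l{\left(-10,8 \right)} - 417\right)^{2} = \left(\left(-3 + \sqrt{\left(-10\right)^{2} + 8^{2}}\right) - 417\right)^{2} = \left(\left(-3 + \sqrt{100 + 64}\right) - 417\right)^{2} = \left(\left(-3 + \sqrt{164}\right) - 417\right)^{2} = \left(\left(-3 + 2 \sqrt{41}\right) - 417\right)^{2} = \left(-420 + 2 \sqrt{41}\right)^{2}$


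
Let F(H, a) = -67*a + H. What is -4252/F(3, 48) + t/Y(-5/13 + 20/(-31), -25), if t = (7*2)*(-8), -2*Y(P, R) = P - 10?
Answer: -38734828/2040255 ≈ -18.985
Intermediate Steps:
F(H, a) = H - 67*a
Y(P, R) = 5 - P/2 (Y(P, R) = -(P - 10)/2 = -(-10 + P)/2 = 5 - P/2)
t = -112 (t = 14*(-8) = -112)
-4252/F(3, 48) + t/Y(-5/13 + 20/(-31), -25) = -4252/(3 - 67*48) - 112/(5 - (-5/13 + 20/(-31))/2) = -4252/(3 - 3216) - 112/(5 - (-5*1/13 + 20*(-1/31))/2) = -4252/(-3213) - 112/(5 - (-5/13 - 20/31)/2) = -4252*(-1/3213) - 112/(5 - ½*(-415/403)) = 4252/3213 - 112/(5 + 415/806) = 4252/3213 - 112/4445/806 = 4252/3213 - 112*806/4445 = 4252/3213 - 12896/635 = -38734828/2040255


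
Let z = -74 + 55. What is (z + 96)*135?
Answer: 10395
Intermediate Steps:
z = -19
(z + 96)*135 = (-19 + 96)*135 = 77*135 = 10395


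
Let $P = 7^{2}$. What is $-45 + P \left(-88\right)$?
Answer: $-4357$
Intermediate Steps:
$P = 49$
$-45 + P \left(-88\right) = -45 + 49 \left(-88\right) = -45 - 4312 = -4357$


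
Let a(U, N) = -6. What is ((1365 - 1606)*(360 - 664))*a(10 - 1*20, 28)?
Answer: -439584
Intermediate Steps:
((1365 - 1606)*(360 - 664))*a(10 - 1*20, 28) = ((1365 - 1606)*(360 - 664))*(-6) = -241*(-304)*(-6) = 73264*(-6) = -439584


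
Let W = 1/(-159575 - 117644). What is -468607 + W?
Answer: -129906763934/277219 ≈ -4.6861e+5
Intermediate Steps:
W = -1/277219 (W = 1/(-277219) = -1/277219 ≈ -3.6073e-6)
-468607 + W = -468607 - 1/277219 = -129906763934/277219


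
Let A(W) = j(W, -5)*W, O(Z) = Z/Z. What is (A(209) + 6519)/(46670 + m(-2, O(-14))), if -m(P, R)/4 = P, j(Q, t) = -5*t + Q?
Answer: 55425/46678 ≈ 1.1874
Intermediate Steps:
O(Z) = 1
j(Q, t) = Q - 5*t
m(P, R) = -4*P
A(W) = W*(25 + W) (A(W) = (W - 5*(-5))*W = (W + 25)*W = (25 + W)*W = W*(25 + W))
(A(209) + 6519)/(46670 + m(-2, O(-14))) = (209*(25 + 209) + 6519)/(46670 - 4*(-2)) = (209*234 + 6519)/(46670 + 8) = (48906 + 6519)/46678 = 55425*(1/46678) = 55425/46678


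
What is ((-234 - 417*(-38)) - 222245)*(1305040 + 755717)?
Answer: -425820401181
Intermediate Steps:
((-234 - 417*(-38)) - 222245)*(1305040 + 755717) = ((-234 + 15846) - 222245)*2060757 = (15612 - 222245)*2060757 = -206633*2060757 = -425820401181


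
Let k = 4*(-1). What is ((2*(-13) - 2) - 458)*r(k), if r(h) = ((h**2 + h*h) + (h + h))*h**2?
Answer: -186624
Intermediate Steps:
k = -4
r(h) = h**2*(2*h + 2*h**2) (r(h) = ((h**2 + h**2) + 2*h)*h**2 = (2*h**2 + 2*h)*h**2 = (2*h + 2*h**2)*h**2 = h**2*(2*h + 2*h**2))
((2*(-13) - 2) - 458)*r(k) = ((2*(-13) - 2) - 458)*(2*(-4)**3*(1 - 4)) = ((-26 - 2) - 458)*(2*(-64)*(-3)) = (-28 - 458)*384 = -486*384 = -186624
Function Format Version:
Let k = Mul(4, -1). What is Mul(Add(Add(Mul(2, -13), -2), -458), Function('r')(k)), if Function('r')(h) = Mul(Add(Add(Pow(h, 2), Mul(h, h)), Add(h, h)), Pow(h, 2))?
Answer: -186624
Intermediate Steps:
k = -4
Function('r')(h) = Mul(Pow(h, 2), Add(Mul(2, h), Mul(2, Pow(h, 2)))) (Function('r')(h) = Mul(Add(Add(Pow(h, 2), Pow(h, 2)), Mul(2, h)), Pow(h, 2)) = Mul(Add(Mul(2, Pow(h, 2)), Mul(2, h)), Pow(h, 2)) = Mul(Add(Mul(2, h), Mul(2, Pow(h, 2))), Pow(h, 2)) = Mul(Pow(h, 2), Add(Mul(2, h), Mul(2, Pow(h, 2)))))
Mul(Add(Add(Mul(2, -13), -2), -458), Function('r')(k)) = Mul(Add(Add(Mul(2, -13), -2), -458), Mul(2, Pow(-4, 3), Add(1, -4))) = Mul(Add(Add(-26, -2), -458), Mul(2, -64, -3)) = Mul(Add(-28, -458), 384) = Mul(-486, 384) = -186624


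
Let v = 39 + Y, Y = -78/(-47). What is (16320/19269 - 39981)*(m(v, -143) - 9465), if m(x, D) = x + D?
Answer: 115470609854795/301881 ≈ 3.8250e+8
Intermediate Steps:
Y = 78/47 (Y = -78*(-1/47) = 78/47 ≈ 1.6596)
v = 1911/47 (v = 39 + 78/47 = 1911/47 ≈ 40.660)
m(x, D) = D + x
(16320/19269 - 39981)*(m(v, -143) - 9465) = (16320/19269 - 39981)*((-143 + 1911/47) - 9465) = (16320*(1/19269) - 39981)*(-4810/47 - 9465) = (5440/6423 - 39981)*(-449665/47) = -256792523/6423*(-449665/47) = 115470609854795/301881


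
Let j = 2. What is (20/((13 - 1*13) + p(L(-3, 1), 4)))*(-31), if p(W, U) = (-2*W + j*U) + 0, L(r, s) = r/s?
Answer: -310/7 ≈ -44.286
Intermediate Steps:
p(W, U) = -2*W + 2*U (p(W, U) = (-2*W + 2*U) + 0 = -2*W + 2*U)
(20/((13 - 1*13) + p(L(-3, 1), 4)))*(-31) = (20/((13 - 1*13) + (-(-6)/1 + 2*4)))*(-31) = (20/((13 - 13) + (-(-6) + 8)))*(-31) = (20/(0 + (-2*(-3) + 8)))*(-31) = (20/(0 + (6 + 8)))*(-31) = (20/(0 + 14))*(-31) = (20/14)*(-31) = ((1/14)*20)*(-31) = (10/7)*(-31) = -310/7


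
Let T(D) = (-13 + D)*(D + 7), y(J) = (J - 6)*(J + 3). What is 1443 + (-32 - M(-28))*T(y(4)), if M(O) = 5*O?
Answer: 21855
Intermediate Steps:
y(J) = (-6 + J)*(3 + J)
T(D) = (-13 + D)*(7 + D)
1443 + (-32 - M(-28))*T(y(4)) = 1443 + (-32 - 5*(-28))*(-91 + (-18 + 4² - 3*4)² - 6*(-18 + 4² - 3*4)) = 1443 + (-32 - 1*(-140))*(-91 + (-18 + 16 - 12)² - 6*(-18 + 16 - 12)) = 1443 + (-32 + 140)*(-91 + (-14)² - 6*(-14)) = 1443 + 108*(-91 + 196 + 84) = 1443 + 108*189 = 1443 + 20412 = 21855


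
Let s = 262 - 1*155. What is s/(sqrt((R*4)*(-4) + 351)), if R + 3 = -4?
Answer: 107*sqrt(463)/463 ≈ 4.9727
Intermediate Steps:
s = 107 (s = 262 - 155 = 107)
R = -7 (R = -3 - 4 = -7)
s/(sqrt((R*4)*(-4) + 351)) = 107/(sqrt(-7*4*(-4) + 351)) = 107/(sqrt(-28*(-4) + 351)) = 107/(sqrt(112 + 351)) = 107/(sqrt(463)) = 107*(sqrt(463)/463) = 107*sqrt(463)/463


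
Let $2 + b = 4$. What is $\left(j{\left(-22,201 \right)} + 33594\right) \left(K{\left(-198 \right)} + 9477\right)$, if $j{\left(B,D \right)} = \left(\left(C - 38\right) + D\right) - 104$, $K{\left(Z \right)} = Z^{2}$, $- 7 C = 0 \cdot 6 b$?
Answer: $1638261693$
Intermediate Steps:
$b = 2$ ($b = -2 + 4 = 2$)
$C = 0$ ($C = - \frac{0 \cdot 6 \cdot 2}{7} = - \frac{0 \cdot 2}{7} = \left(- \frac{1}{7}\right) 0 = 0$)
$j{\left(B,D \right)} = -142 + D$ ($j{\left(B,D \right)} = \left(\left(0 - 38\right) + D\right) - 104 = \left(-38 + D\right) - 104 = -142 + D$)
$\left(j{\left(-22,201 \right)} + 33594\right) \left(K{\left(-198 \right)} + 9477\right) = \left(\left(-142 + 201\right) + 33594\right) \left(\left(-198\right)^{2} + 9477\right) = \left(59 + 33594\right) \left(39204 + 9477\right) = 33653 \cdot 48681 = 1638261693$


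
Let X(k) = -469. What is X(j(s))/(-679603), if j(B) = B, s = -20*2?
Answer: 469/679603 ≈ 0.00069011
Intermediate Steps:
s = -40 (s = -4*10 = -40)
X(j(s))/(-679603) = -469/(-679603) = -469*(-1/679603) = 469/679603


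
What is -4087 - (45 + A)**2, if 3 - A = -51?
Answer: -13888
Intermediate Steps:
A = 54 (A = 3 - 1*(-51) = 3 + 51 = 54)
-4087 - (45 + A)**2 = -4087 - (45 + 54)**2 = -4087 - 1*99**2 = -4087 - 1*9801 = -4087 - 9801 = -13888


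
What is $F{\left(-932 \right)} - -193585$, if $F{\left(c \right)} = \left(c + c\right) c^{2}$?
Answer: $-1618921551$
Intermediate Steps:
$F{\left(c \right)} = 2 c^{3}$ ($F{\left(c \right)} = 2 c c^{2} = 2 c^{3}$)
$F{\left(-932 \right)} - -193585 = 2 \left(-932\right)^{3} - -193585 = 2 \left(-809557568\right) + 193585 = -1619115136 + 193585 = -1618921551$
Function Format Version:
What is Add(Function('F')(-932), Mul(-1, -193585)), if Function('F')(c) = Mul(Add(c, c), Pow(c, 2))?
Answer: -1618921551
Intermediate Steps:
Function('F')(c) = Mul(2, Pow(c, 3)) (Function('F')(c) = Mul(Mul(2, c), Pow(c, 2)) = Mul(2, Pow(c, 3)))
Add(Function('F')(-932), Mul(-1, -193585)) = Add(Mul(2, Pow(-932, 3)), Mul(-1, -193585)) = Add(Mul(2, -809557568), 193585) = Add(-1619115136, 193585) = -1618921551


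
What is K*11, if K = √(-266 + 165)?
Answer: 11*I*√101 ≈ 110.55*I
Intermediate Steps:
K = I*√101 (K = √(-101) = I*√101 ≈ 10.05*I)
K*11 = (I*√101)*11 = 11*I*√101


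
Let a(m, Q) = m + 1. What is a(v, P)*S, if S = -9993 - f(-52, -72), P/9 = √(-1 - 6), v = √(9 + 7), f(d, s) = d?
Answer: -49705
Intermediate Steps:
v = 4 (v = √16 = 4)
P = 9*I*√7 (P = 9*√(-1 - 6) = 9*√(-7) = 9*(I*√7) = 9*I*√7 ≈ 23.812*I)
a(m, Q) = 1 + m
S = -9941 (S = -9993 - 1*(-52) = -9993 + 52 = -9941)
a(v, P)*S = (1 + 4)*(-9941) = 5*(-9941) = -49705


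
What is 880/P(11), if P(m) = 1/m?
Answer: 9680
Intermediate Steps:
880/P(11) = 880/(1/11) = 880*11 = 9680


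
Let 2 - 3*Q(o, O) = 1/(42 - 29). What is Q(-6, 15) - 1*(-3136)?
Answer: 122329/39 ≈ 3136.6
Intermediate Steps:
Q(o, O) = 25/39 (Q(o, O) = ⅔ - 1/(3*(42 - 29)) = ⅔ - ⅓/13 = ⅔ - ⅓*1/13 = ⅔ - 1/39 = 25/39)
Q(-6, 15) - 1*(-3136) = 25/39 - 1*(-3136) = 25/39 + 3136 = 122329/39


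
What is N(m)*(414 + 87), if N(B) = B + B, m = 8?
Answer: 8016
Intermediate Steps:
N(B) = 2*B
N(m)*(414 + 87) = (2*8)*(414 + 87) = 16*501 = 8016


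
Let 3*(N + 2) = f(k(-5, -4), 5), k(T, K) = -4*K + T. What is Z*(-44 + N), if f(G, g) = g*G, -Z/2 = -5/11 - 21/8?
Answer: -22493/132 ≈ -170.40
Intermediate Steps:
k(T, K) = T - 4*K
Z = 271/44 (Z = -2*(-5/11 - 21/8) = -2*(-271/88) = 271/44 ≈ 6.1591)
f(G, g) = G*g
N = 49/3 (N = -2 + ((-5 - 4*(-4))*5)/3 = -2 + ((-5 + 16)*5)/3 = -2 + (11*5)/3 = -2 + (⅓)*55 = -2 + 55/3 = 49/3 ≈ 16.333)
Z*(-44 + N) = 271*(-44 + 49/3)/44 = (271/44)*(-83/3) = -22493/132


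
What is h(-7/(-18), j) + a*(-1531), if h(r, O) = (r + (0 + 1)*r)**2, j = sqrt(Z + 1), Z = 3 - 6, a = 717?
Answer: -88915838/81 ≈ -1.0977e+6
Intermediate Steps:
Z = -3
j = I*sqrt(2) (j = sqrt(-3 + 1) = sqrt(-2) = I*sqrt(2) ≈ 1.4142*I)
h(r, O) = 4*r**2 (h(r, O) = (r + 1*r)**2 = (r + r)**2 = (2*r)**2 = 4*r**2)
h(-7/(-18), j) + a*(-1531) = 4*(-7/(-18))**2 + 717*(-1531) = 4*(-7*(-1/18))**2 - 1097727 = 4*(7/18)**2 - 1097727 = 4*(49/324) - 1097727 = 49/81 - 1097727 = -88915838/81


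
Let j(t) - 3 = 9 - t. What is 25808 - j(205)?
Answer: 26001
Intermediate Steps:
j(t) = 12 - t (j(t) = 3 + (9 - t) = 12 - t)
25808 - j(205) = 25808 - (12 - 1*205) = 25808 - (12 - 205) = 25808 - 1*(-193) = 25808 + 193 = 26001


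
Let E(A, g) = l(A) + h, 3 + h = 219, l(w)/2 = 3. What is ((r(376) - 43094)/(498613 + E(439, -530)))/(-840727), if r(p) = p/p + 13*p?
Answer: 7641/83876810609 ≈ 9.1098e-8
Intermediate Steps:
l(w) = 6 (l(w) = 2*3 = 6)
h = 216 (h = -3 + 219 = 216)
r(p) = 1 + 13*p
E(A, g) = 222 (E(A, g) = 6 + 216 = 222)
((r(376) - 43094)/(498613 + E(439, -530)))/(-840727) = (((1 + 13*376) - 43094)/(498613 + 222))/(-840727) = (((1 + 4888) - 43094)/498835)*(-1/840727) = ((4889 - 43094)*(1/498835))*(-1/840727) = -38205*1/498835*(-1/840727) = -7641/99767*(-1/840727) = 7641/83876810609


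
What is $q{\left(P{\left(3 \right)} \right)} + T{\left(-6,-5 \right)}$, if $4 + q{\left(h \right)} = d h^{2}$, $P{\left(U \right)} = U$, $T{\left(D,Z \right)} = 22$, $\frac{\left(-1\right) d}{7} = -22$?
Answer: $1404$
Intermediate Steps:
$d = 154$ ($d = \left(-7\right) \left(-22\right) = 154$)
$q{\left(h \right)} = -4 + 154 h^{2}$
$q{\left(P{\left(3 \right)} \right)} + T{\left(-6,-5 \right)} = \left(-4 + 154 \cdot 3^{2}\right) + 22 = \left(-4 + 154 \cdot 9\right) + 22 = \left(-4 + 1386\right) + 22 = 1382 + 22 = 1404$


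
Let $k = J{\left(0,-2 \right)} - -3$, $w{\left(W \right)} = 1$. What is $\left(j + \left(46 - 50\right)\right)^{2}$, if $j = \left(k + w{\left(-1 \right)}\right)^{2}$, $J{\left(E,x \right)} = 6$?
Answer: $9216$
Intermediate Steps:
$k = 9$ ($k = 6 - -3 = 6 + 3 = 9$)
$j = 100$ ($j = \left(9 + 1\right)^{2} = 10^{2} = 100$)
$\left(j + \left(46 - 50\right)\right)^{2} = \left(100 + \left(46 - 50\right)\right)^{2} = \left(100 - 4\right)^{2} = 96^{2} = 9216$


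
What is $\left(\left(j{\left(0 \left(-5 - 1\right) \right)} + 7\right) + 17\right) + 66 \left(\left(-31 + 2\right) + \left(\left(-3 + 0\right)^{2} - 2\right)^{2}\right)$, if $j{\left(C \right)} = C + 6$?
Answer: $1350$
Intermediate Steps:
$j{\left(C \right)} = 6 + C$
$\left(\left(j{\left(0 \left(-5 - 1\right) \right)} + 7\right) + 17\right) + 66 \left(\left(-31 + 2\right) + \left(\left(-3 + 0\right)^{2} - 2\right)^{2}\right) = \left(\left(\left(6 + 0 \left(-5 - 1\right)\right) + 7\right) + 17\right) + 66 \left(\left(-31 + 2\right) + \left(\left(-3 + 0\right)^{2} - 2\right)^{2}\right) = \left(\left(\left(6 + 0 \left(-6\right)\right) + 7\right) + 17\right) + 66 \left(-29 + \left(\left(-3\right)^{2} - 2\right)^{2}\right) = \left(\left(\left(6 + 0\right) + 7\right) + 17\right) + 66 \left(-29 + \left(9 - 2\right)^{2}\right) = \left(\left(6 + 7\right) + 17\right) + 66 \left(-29 + 7^{2}\right) = \left(13 + 17\right) + 66 \left(-29 + 49\right) = 30 + 66 \cdot 20 = 30 + 1320 = 1350$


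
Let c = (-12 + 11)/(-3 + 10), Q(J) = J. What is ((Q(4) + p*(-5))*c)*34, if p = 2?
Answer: 204/7 ≈ 29.143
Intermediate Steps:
c = -⅐ (c = -1/7 = -1*⅐ = -⅐ ≈ -0.14286)
((Q(4) + p*(-5))*c)*34 = ((4 + 2*(-5))*(-⅐))*34 = ((4 - 10)*(-⅐))*34 = -6*(-⅐)*34 = (6/7)*34 = 204/7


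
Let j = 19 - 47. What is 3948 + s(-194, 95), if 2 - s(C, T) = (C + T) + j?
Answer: 4077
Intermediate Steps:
j = -28
s(C, T) = 30 - C - T (s(C, T) = 2 - ((C + T) - 28) = 2 - (-28 + C + T) = 2 + (28 - C - T) = 30 - C - T)
3948 + s(-194, 95) = 3948 + (30 - 1*(-194) - 1*95) = 3948 + (30 + 194 - 95) = 3948 + 129 = 4077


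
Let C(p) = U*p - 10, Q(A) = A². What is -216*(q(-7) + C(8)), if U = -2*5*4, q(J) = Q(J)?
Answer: 60696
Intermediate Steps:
q(J) = J²
U = -40 (U = -10*4 = -40)
C(p) = -10 - 40*p (C(p) = -40*p - 10 = -10 - 40*p)
-216*(q(-7) + C(8)) = -216*((-7)² + (-10 - 40*8)) = -216*(49 + (-10 - 320)) = -216*(49 - 330) = -216*(-281) = 60696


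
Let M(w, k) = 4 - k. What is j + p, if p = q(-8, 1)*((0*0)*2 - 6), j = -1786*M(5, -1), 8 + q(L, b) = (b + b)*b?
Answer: -8894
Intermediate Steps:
q(L, b) = -8 + 2*b² (q(L, b) = -8 + (b + b)*b = -8 + (2*b)*b = -8 + 2*b²)
j = -8930 (j = -1786*(4 - 1*(-1)) = -1786*(4 + 1) = -1786*5 = -8930)
p = 36 (p = (-8 + 2*1²)*((0*0)*2 - 6) = (-8 + 2*1)*(0*2 - 6) = (-8 + 2)*(0 - 6) = -6*(-6) = 36)
j + p = -8930 + 36 = -8894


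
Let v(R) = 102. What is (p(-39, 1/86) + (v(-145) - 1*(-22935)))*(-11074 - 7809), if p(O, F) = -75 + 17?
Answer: -433912457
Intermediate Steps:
p(O, F) = -58
(p(-39, 1/86) + (v(-145) - 1*(-22935)))*(-11074 - 7809) = (-58 + (102 - 1*(-22935)))*(-11074 - 7809) = (-58 + (102 + 22935))*(-18883) = (-58 + 23037)*(-18883) = 22979*(-18883) = -433912457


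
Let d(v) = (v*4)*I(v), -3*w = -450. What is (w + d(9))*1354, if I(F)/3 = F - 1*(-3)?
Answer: 1957884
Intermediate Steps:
I(F) = 9 + 3*F (I(F) = 3*(F - 1*(-3)) = 3*(F + 3) = 3*(3 + F) = 9 + 3*F)
w = 150 (w = -⅓*(-450) = 150)
d(v) = 4*v*(9 + 3*v) (d(v) = (v*4)*(9 + 3*v) = (4*v)*(9 + 3*v) = 4*v*(9 + 3*v))
(w + d(9))*1354 = (150 + 12*9*(3 + 9))*1354 = (150 + 12*9*12)*1354 = (150 + 1296)*1354 = 1446*1354 = 1957884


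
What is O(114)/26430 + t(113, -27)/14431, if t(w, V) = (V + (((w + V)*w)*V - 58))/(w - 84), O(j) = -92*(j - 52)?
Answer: -4662113413/5530464285 ≈ -0.84299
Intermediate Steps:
O(j) = 4784 - 92*j (O(j) = -92*(-52 + j) = 4784 - 92*j)
t(w, V) = (-58 + V + V*w*(V + w))/(-84 + w) (t(w, V) = (V + (((V + w)*w)*V - 58))/(-84 + w) = (V + ((w*(V + w))*V - 58))/(-84 + w) = (V + (V*w*(V + w) - 58))/(-84 + w) = (V + (-58 + V*w*(V + w)))/(-84 + w) = (-58 + V + V*w*(V + w))/(-84 + w))
O(114)/26430 + t(113, -27)/14431 = (4784 - 92*114)/26430 + ((-58 - 27 - 27*113² + 113*(-27)²)/(-84 + 113))/14431 = (4784 - 10488)*(1/26430) + ((-58 - 27 - 27*12769 + 113*729)/29)*(1/14431) = -5704*1/26430 + ((-58 - 27 - 344763 + 82377)/29)*(1/14431) = -2852/13215 + ((1/29)*(-262471))*(1/14431) = -2852/13215 - 262471/29*1/14431 = -2852/13215 - 262471/418499 = -4662113413/5530464285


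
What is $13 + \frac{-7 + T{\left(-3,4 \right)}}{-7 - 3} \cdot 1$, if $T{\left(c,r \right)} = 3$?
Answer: $\frac{67}{5} \approx 13.4$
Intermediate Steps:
$13 + \frac{-7 + T{\left(-3,4 \right)}}{-7 - 3} \cdot 1 = 13 + \frac{-7 + 3}{-7 - 3} \cdot 1 = 13 + - \frac{4}{-10} \cdot 1 = 13 + \left(-4\right) \left(- \frac{1}{10}\right) 1 = 13 + \frac{2}{5} \cdot 1 = 13 + \frac{2}{5} = \frac{67}{5}$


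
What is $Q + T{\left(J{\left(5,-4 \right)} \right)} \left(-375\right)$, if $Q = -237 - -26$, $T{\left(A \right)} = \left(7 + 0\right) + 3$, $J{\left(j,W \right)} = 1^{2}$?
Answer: $-3961$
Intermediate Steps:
$J{\left(j,W \right)} = 1$
$T{\left(A \right)} = 10$ ($T{\left(A \right)} = 7 + 3 = 10$)
$Q = -211$ ($Q = -237 + 26 = -211$)
$Q + T{\left(J{\left(5,-4 \right)} \right)} \left(-375\right) = -211 + 10 \left(-375\right) = -211 - 3750 = -3961$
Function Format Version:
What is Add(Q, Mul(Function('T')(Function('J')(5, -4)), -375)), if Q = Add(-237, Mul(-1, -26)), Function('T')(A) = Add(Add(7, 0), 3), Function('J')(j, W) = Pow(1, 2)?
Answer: -3961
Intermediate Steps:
Function('J')(j, W) = 1
Function('T')(A) = 10 (Function('T')(A) = Add(7, 3) = 10)
Q = -211 (Q = Add(-237, 26) = -211)
Add(Q, Mul(Function('T')(Function('J')(5, -4)), -375)) = Add(-211, Mul(10, -375)) = Add(-211, -3750) = -3961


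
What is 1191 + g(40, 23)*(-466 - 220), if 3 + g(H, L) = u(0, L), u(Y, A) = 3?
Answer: 1191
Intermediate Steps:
g(H, L) = 0 (g(H, L) = -3 + 3 = 0)
1191 + g(40, 23)*(-466 - 220) = 1191 + 0*(-466 - 220) = 1191 + 0*(-686) = 1191 + 0 = 1191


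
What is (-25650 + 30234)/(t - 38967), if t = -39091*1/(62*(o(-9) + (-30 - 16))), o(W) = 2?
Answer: -403392/3427835 ≈ -0.11768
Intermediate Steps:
t = 1261/88 (t = -39091*1/(62*(2 + (-30 - 16))) = -39091*1/(62*(2 - 46)) = -39091/(62*(-44)) = -39091/(-2728) = -39091*(-1/2728) = 1261/88 ≈ 14.330)
(-25650 + 30234)/(t - 38967) = (-25650 + 30234)/(1261/88 - 38967) = 4584/(-3427835/88) = 4584*(-88/3427835) = -403392/3427835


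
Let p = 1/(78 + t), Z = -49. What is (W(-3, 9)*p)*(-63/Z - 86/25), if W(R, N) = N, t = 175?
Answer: -3393/44275 ≈ -0.076635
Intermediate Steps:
p = 1/253 (p = 1/(78 + 175) = 1/253 ≈ 0.0039526)
(W(-3, 9)*p)*(-63/Z - 86/25) = (9*(1/253))*(-63/(-49) - 86/25) = 9*(-63*(-1/49) - 86*1/25)/253 = 9*(9/7 - 86/25)/253 = (9/253)*(-377/175) = -3393/44275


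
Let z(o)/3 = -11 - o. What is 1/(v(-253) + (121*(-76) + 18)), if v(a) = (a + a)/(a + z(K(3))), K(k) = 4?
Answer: -149/1367269 ≈ -0.00010898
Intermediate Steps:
z(o) = -33 - 3*o (z(o) = 3*(-11 - o) = -33 - 3*o)
v(a) = 2*a/(-45 + a) (v(a) = (a + a)/(a + (-33 - 3*4)) = (2*a)/(a + (-33 - 12)) = (2*a)/(a - 45) = (2*a)/(-45 + a) = 2*a/(-45 + a))
1/(v(-253) + (121*(-76) + 18)) = 1/(2*(-253)/(-45 - 253) + (121*(-76) + 18)) = 1/(2*(-253)/(-298) + (-9196 + 18)) = 1/(2*(-253)*(-1/298) - 9178) = 1/(253/149 - 9178) = 1/(-1367269/149) = -149/1367269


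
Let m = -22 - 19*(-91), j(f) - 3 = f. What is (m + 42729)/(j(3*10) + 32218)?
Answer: 44436/32251 ≈ 1.3778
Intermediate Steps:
j(f) = 3 + f
m = 1707 (m = -22 + 1729 = 1707)
(m + 42729)/(j(3*10) + 32218) = (1707 + 42729)/((3 + 3*10) + 32218) = 44436/((3 + 30) + 32218) = 44436/(33 + 32218) = 44436/32251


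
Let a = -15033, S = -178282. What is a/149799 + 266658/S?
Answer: -546477116/342390581 ≈ -1.5961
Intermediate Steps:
a/149799 + 266658/S = -15033/149799 + 266658/(-178282) = -15033*1/149799 + 266658*(-1/178282) = -5011/49933 - 133329/89141 = -546477116/342390581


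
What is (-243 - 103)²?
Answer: 119716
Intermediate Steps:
(-243 - 103)² = (-346)² = 119716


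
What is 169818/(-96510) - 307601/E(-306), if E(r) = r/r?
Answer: -4947790388/16085 ≈ -3.0760e+5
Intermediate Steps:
E(r) = 1
169818/(-96510) - 307601/E(-306) = 169818/(-96510) - 307601/1 = 169818*(-1/96510) - 307601*1 = -28303/16085 - 307601 = -4947790388/16085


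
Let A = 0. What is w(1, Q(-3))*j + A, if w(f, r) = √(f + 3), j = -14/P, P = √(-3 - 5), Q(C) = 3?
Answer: 7*I*√2 ≈ 9.8995*I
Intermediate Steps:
P = 2*I*√2 (P = √(-8) = 2*I*√2 ≈ 2.8284*I)
j = 7*I*√2/2 (j = -14*(-I*√2/4) = -(-7)*I*√2/2 = 7*I*√2/2 ≈ 4.9497*I)
w(f, r) = √(3 + f)
w(1, Q(-3))*j + A = √(3 + 1)*(7*I*√2/2) + 0 = √4*(7*I*√2/2) + 0 = 2*(7*I*√2/2) + 0 = 7*I*√2 + 0 = 7*I*√2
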